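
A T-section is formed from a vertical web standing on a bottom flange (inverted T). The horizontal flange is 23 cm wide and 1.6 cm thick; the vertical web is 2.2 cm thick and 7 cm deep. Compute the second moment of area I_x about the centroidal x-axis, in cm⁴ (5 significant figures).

Decompose the section into non-overlapping parts with the origin at the bottom-left of its bounding rectangle.
Flange: 23 × 1.6, A = 36.8 cm², y = 0.8 cm, Ī = 7.850667 cm⁴.
Web: 2.2 × 7, A = 15.4 cm², y = 5.1 cm, Ī = 62.88333 cm⁴.
Centroid: ȳ = ΣA·y / ΣA = 2.068582 cm.
Transfer each piece to the centroidal x-axis using Ī + A·d² with d = y − 2.068582:
  flange: d = -1.268582 cm → contributes +67.07295 cm⁴
  web: d = 3.031418 cm → contributes +204.4015 cm⁴
Total I = 271.4745 cm⁴.

I_x ≈ 271.47 cm⁴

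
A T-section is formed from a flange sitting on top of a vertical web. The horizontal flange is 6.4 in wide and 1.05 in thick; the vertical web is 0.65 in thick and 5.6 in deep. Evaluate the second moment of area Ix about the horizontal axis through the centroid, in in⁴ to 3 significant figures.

Treat the section as a set of non-overlapping primitives; coordinates are from the bounding-box lower-left.
Flange: 6.4 × 1.05, A = 6.72 in², y = 6.125 in, Ī = 0.6174 in⁴.
Web: 0.65 × 5.6, A = 3.64 in², y = 2.8 in, Ī = 9.5125 in⁴.
Centroid: ȳ = ΣA·y / ΣA = 4.9568 in.
Transfer each piece to the horizontal axis through the centroid using Ī + A·d² with d = y − 4.9568:
  flange: d = 1.1682 in → contributes +9.7888 in⁴
  web: d = -2.1568 in → contributes +26.444 in⁴
Total I = 36.233 in⁴.

Ix ≈ 36.2 in⁴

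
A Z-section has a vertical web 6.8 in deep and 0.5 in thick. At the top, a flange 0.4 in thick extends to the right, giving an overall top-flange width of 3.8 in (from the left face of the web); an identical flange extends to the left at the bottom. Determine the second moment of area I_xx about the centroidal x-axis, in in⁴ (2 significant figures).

I_xx ≈ 40 in⁴

Decompose the section into non-overlapping parts with the origin at the bottom-left of its bounding rectangle.
Web: 0.5 × 6.8, A = 3.4 in², y = 3.4 in, Ī = 13.1 in⁴.
Top flange (beyond web): 3.3 × 0.4, A = 1.32 in², y = 6.6 in, Ī = 0.0176 in⁴.
Bottom flange (beyond web): 3.3 × 0.4, A = 1.32 in², y = 0.2 in, Ī = 0.0176 in⁴.
Centroid: ȳ = ΣA·y / ΣA = 3.4 in.
Transfer each piece to the centroidal x-axis using Ī + A·d² with d = y − 3.4:
  web: d = 0 in → contributes +13.1 in⁴
  top flange (beyond web): d = 3.2 in → contributes +13.53 in⁴
  bottom flange (beyond web): d = -3.2 in → contributes +13.53 in⁴
Total I = 40.17 in⁴.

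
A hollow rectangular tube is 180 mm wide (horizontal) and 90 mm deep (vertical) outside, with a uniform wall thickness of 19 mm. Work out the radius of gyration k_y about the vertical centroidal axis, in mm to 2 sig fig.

k_y ≈ 60 mm

Split into non-overlapping primitives; take the origin at the lower-left of the bounding box.
Outer rectangle: 180 × 90, A = 16 200 mm², x = 90 mm, Ī = 43 740 000 mm⁴.
Inner void (subtracted): 142 × 52, A = 7 384 mm², x = 90 mm, Ī = 12 407 581 mm⁴.
By symmetry the centroid is at mid-width, x̄ = 90 mm.
All pieces are centred on the vertical centroidal axis, so I = ΣĪ (holes subtracted) = 31 332 419 mm⁴.
Radius of gyration: k = √(I/A) = √(31 332 419 / 8 816) = 59.62 mm.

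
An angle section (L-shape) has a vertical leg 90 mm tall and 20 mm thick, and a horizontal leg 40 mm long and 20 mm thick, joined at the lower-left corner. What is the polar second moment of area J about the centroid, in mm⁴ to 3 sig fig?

J ≈ 1.83 × 10⁶ mm⁴

Decompose the section into non-overlapping parts with the origin at the bottom-left of its bounding rectangle.
Vertical leg: 20 × 90, A = 1 800 mm², y = 45 mm, Ī = 1 215 000 mm⁴.
Horizontal leg (remainder): 20 × 20, A = 400 mm², y = 10 mm, Ī = 13 333 mm⁴.
Centroid: ȳ = ΣA·y / ΣA = 38.636 mm.
Transfer each piece to the centroidal x-axis using Ī + A·d² with d = y − 38.636:
  vertical leg: d = 6.3636 mm → contributes +1 287 893 mm⁴
  horizontal leg (remainder): d = -28.636 mm → contributes +341 350 mm⁴
Total I = 1 629 242 mm⁴.
For the y-axis: x̄ = 13.636 mm.
Repeating about the centroidal y-axis gives I_y = 204 242 mm⁴.
Polar second moment: J = I_x + I_y = 1 833 485 mm⁴.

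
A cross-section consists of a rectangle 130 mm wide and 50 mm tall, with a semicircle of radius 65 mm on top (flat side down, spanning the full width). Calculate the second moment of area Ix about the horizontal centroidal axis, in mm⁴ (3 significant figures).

Ix ≈ 1.24 × 10⁷ mm⁴

Treat the section as a set of non-overlapping primitives; coordinates are from the bounding-box lower-left.
Rectangular body: 130 × 50, A = 6 500 mm², y = 25 mm, Ī = 1 354 167 mm⁴.
Semicircular cap: semicircle r = 65, A = 6636.6 mm², y = 77.587 mm, Ī = 1 959 230 mm⁴.
Centroid: ȳ = ΣA·y / ΣA = 51.567 mm.
Transfer each piece to the horizontal centroidal axis using Ī + A·d² with d = y − 51.567:
  rectangular body: d = -26.567 mm → contributes +5 941 857 mm⁴
  semicircular cap: d = 26.02 mm → contributes +6 452 483 mm⁴
Total I = 12 394 339 mm⁴.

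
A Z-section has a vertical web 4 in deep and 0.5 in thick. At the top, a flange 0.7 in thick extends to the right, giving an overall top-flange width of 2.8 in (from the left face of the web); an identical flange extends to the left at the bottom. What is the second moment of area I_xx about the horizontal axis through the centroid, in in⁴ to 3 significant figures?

Decompose the section into non-overlapping parts with the origin at the bottom-left of its bounding rectangle.
Web: 0.5 × 4, A = 2 in², y = 2 in, Ī = 2.6667 in⁴.
Top flange (beyond web): 2.3 × 0.7, A = 1.61 in², y = 3.65 in, Ī = 0.065742 in⁴.
Bottom flange (beyond web): 2.3 × 0.7, A = 1.61 in², y = 0.35 in, Ī = 0.065742 in⁴.
Centroid: ȳ = ΣA·y / ΣA = 2 in.
Transfer each piece to the horizontal axis through the centroid using Ī + A·d² with d = y − 2:
  web: d = 0 in → contributes +2.6667 in⁴
  top flange (beyond web): d = 1.65 in → contributes +4.449 in⁴
  bottom flange (beyond web): d = -1.65 in → contributes +4.449 in⁴
Total I = 11.565 in⁴.

I_xx ≈ 11.6 in⁴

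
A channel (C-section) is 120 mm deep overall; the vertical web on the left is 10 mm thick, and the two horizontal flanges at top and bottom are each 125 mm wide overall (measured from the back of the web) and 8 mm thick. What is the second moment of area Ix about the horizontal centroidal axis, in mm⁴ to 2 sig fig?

Decompose the section into non-overlapping parts with the origin at the bottom-left of its bounding rectangle.
Web: 10 × 120, A = 1 200 mm², y = 60 mm, Ī = 1 440 000 mm⁴.
Top flange (beyond web): 115 × 8, A = 920 mm², y = 116 mm, Ī = 4 907 mm⁴.
Bottom flange (beyond web): 115 × 8, A = 920 mm², y = 4 mm, Ī = 4 907 mm⁴.
By symmetry the centroid is at mid-height, ȳ = 60 mm.
Transfer each piece to the horizontal centroidal axis using Ī + A·d² with d = y − 60:
  web: d = 0 mm → contributes +1 440 000 mm⁴
  top flange (beyond web): d = 56 mm → contributes +2 890 027 mm⁴
  bottom flange (beyond web): d = -56 mm → contributes +2 890 027 mm⁴
Total I = 7 220 053 mm⁴.

Ix ≈ 7.2 × 10⁶ mm⁴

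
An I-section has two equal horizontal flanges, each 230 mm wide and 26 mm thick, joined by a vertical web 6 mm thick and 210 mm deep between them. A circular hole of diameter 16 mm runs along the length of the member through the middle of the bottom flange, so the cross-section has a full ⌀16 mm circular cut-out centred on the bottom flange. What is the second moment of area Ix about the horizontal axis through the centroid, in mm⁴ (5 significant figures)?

Ix ≈ 1.6899 × 10⁸ mm⁴

Treat the section as a set of non-overlapping primitives; coordinates are from the bounding-box lower-left.
Bottom flange: 230 × 26, A = 5 980 mm², y = 13 mm, Ī = 336873.3 mm⁴.
Web: 6 × 210, A = 1 260 mm², y = 131 mm, Ī = 4 630 500 mm⁴.
Top flange: 230 × 26, A = 5 980 mm², y = 249 mm, Ī = 336873.3 mm⁴.
Hole (subtracted): ⌀16, A = 201.0619 mm², y = 13 mm, Ī = 3216.991 mm⁴.
Centroid: ȳ = ΣA·y / ΣA = 132.8224 mm.
Transfer each piece to the horizontal axis through the centroid using Ī + A·d² with d = y − 132.8224:
  bottom flange: d = -119.8224 mm → contributes +86 194 126 mm⁴
  web: d = -1.822369 mm → contributes +4 634 684 mm⁴
  top flange: d = 116.1776 mm → contributes +81 050 380 mm⁴
  hole: d = -119.8224 mm → contributes −2 889 944 mm⁴
Total I = 168 989 247 mm⁴.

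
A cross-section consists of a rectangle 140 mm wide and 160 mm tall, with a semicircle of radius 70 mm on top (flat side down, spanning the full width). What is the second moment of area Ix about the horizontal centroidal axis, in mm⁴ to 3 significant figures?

Ix ≈ 1.19 × 10⁸ mm⁴

Treat the section as a set of non-overlapping primitives; coordinates are from the bounding-box lower-left.
Rectangular body: 140 × 160, A = 22 400 mm², y = 80 mm, Ī = 47 786 667 mm⁴.
Semicircular cap: semicircle r = 70, A = 7696.9 mm², y = 189.71 mm, Ī = 2 635 265 mm⁴.
Centroid: ȳ = ΣA·y / ΣA = 108.06 mm.
Transfer each piece to the horizontal centroidal axis using Ī + A·d² with d = y − 108.06:
  rectangular body: d = -28.057 mm → contributes +65 419 425 mm⁴
  semicircular cap: d = 81.652 mm → contributes +53 951 207 mm⁴
Total I = 119 370 631 mm⁴.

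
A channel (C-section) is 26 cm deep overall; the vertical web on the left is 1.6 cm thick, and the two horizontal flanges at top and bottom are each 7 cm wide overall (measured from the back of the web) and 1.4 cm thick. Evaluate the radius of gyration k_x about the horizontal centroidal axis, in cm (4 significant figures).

k_x ≈ 9.038 cm

Break the section into simple shapes (no overlaps), measuring from the bottom-left corner of the bounding box.
Web: 1.6 × 26, A = 41.6 cm², y = 13 cm, Ī = 2343.47 cm⁴.
Top flange (beyond web): 5.4 × 1.4, A = 7.56 cm², y = 25.3 cm, Ī = 1.2348 cm⁴.
Bottom flange (beyond web): 5.4 × 1.4, A = 7.56 cm², y = 0.7 cm, Ī = 1.2348 cm⁴.
By symmetry the centroid is at mid-height, ȳ = 13 cm.
Transfer each piece to the horizontal centroidal axis using Ī + A·d² with d = y − 13:
  web: d = 0 cm → contributes +2343.47 cm⁴
  top flange (beyond web): d = 12.3 cm → contributes +1144.99 cm⁴
  bottom flange (beyond web): d = -12.3 cm → contributes +1144.99 cm⁴
Total I = 4633.44 cm⁴.
Radius of gyration: k = √(I/A) = √(4633.44 / 56.72) = 9.03824 cm.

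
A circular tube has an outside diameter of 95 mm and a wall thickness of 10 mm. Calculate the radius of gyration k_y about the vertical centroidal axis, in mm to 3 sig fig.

Decompose the section into non-overlapping parts with the origin at the bottom-left of its bounding rectangle.
Outer circle: ⌀95, A = 7088.2 mm², x = 47.5 mm, Ī = 3 998 198 mm⁴.
Bore (subtracted): ⌀75, A = 4417.9 mm², x = 47.5 mm, Ī = 1 553 156 mm⁴.
By symmetry the centroid is at mid-width, x̄ = 47.5 mm.
All pieces are centred on the vertical centroidal axis, so I = ΣĪ (holes subtracted) = 2 445 043 mm⁴.
Radius of gyration: k = √(I/A) = √(2 445 043 / 2670.4) = 30.259 mm.

k_y ≈ 30.3 mm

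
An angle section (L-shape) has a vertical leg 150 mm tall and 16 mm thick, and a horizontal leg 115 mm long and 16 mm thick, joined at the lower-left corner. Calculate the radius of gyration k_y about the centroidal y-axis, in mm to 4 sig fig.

k_y ≈ 33.61 mm

Decompose the section into non-overlapping parts with the origin at the bottom-left of its bounding rectangle.
Vertical leg: 16 × 150, A = 2 400 mm², x = 8 mm, Ī = 51 200 mm⁴.
Horizontal leg (remainder): 99 × 16, A = 1 584 mm², x = 65.5 mm, Ī = 1 293 732 mm⁴.
Centroid: x̄ = ΣA·x / ΣA = 30.8614 mm.
Transfer each piece to the centroidal y-axis using Ī + A·d² with d = x − 30.8614:
  vertical leg: d = -22.8614 mm → contributes +1 305 550 mm⁴
  horizontal leg (remainder): d = 34.6386 mm → contributes +3 194 262 mm⁴
Total I = 4 499 812 mm⁴.
Radius of gyration: k = √(I/A) = √(4 499 812 / 3 984) = 33.6076 mm.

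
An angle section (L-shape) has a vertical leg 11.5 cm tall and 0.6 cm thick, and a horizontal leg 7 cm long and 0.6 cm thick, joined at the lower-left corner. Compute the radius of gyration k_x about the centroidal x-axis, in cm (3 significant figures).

Decompose the section into non-overlapping parts with the origin at the bottom-left of its bounding rectangle.
Vertical leg: 0.6 × 11.5, A = 6.9 cm², y = 5.75 cm, Ī = 76.044 cm⁴.
Horizontal leg (remainder): 6.4 × 0.6, A = 3.84 cm², y = 0.3 cm, Ī = 0.1152 cm⁴.
Centroid: ȳ = ΣA·y / ΣA = 3.8014 cm.
Transfer each piece to the centroidal x-axis using Ī + A·d² with d = y − 3.8014:
  vertical leg: d = 1.9486 cm → contributes +102.24 cm⁴
  horizontal leg (remainder): d = -3.5014 cm → contributes +47.193 cm⁴
Total I = 149.44 cm⁴.
Radius of gyration: k = √(I/A) = √(149.44 / 10.74) = 3.7301 cm.

k_x ≈ 3.73 cm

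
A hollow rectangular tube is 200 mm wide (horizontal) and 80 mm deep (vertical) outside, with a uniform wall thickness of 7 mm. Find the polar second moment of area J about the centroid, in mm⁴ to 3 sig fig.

J ≈ 2.20 × 10⁷ mm⁴

Decompose the section into non-overlapping parts with the origin at the bottom-left of its bounding rectangle.
Outer rectangle: 200 × 80, A = 16 000 mm², y = 40 mm, Ī = 8 533 333 mm⁴.
Inner void (subtracted): 186 × 66, A = 12 276 mm², y = 40 mm, Ī = 4 456 188 mm⁴.
By symmetry the centroid is at mid-height, ȳ = 40 mm.
All pieces are centred on the centroidal x-axis, so I = ΣĪ (holes subtracted) = 4 077 145 mm⁴.
Repeating about the centroidal y-axis gives I_y = 17 941 625 mm⁴.
Polar second moment: J = I_x + I_y = 22 018 771 mm⁴.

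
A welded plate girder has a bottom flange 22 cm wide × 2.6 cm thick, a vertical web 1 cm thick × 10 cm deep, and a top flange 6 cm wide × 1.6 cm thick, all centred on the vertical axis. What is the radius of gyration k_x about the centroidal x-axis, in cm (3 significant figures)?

Treat the section as a set of non-overlapping primitives; coordinates are from the bounding-box lower-left.
Bottom plate: 22 × 2.6, A = 57.2 cm², y = 1.3 cm, Ī = 32.223 cm⁴.
Web plate: 1 × 10, A = 10 cm², y = 7.6 cm, Ī = 83.333 cm⁴.
Top plate: 6 × 1.6, A = 9.6 cm², y = 13.4 cm, Ī = 2.048 cm⁴.
Centroid: ȳ = ΣA·y / ΣA = 3.6328 cm.
Transfer each piece to the centroidal x-axis using Ī + A·d² with d = y − 3.6328:
  bottom plate: d = -2.3328 cm → contributes +343.51 cm⁴
  web plate: d = 3.9672 cm → contributes +240.72 cm⁴
  top plate: d = 9.7672 cm → contributes +917.87 cm⁴
Total I = 1502.1 cm⁴.
Radius of gyration: k = √(I/A) = √(1502.1 / 76.8) = 4.4225 cm.

k_x ≈ 4.42 cm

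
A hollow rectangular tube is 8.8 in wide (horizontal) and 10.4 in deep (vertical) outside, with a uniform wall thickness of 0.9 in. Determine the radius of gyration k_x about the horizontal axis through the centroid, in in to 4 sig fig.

Break the section into simple shapes (no overlaps), measuring from the bottom-left corner of the bounding box.
Outer rectangle: 8.8 × 10.4, A = 91.52 in², y = 5.2 in, Ī = 824.9 in⁴.
Inner void (subtracted): 7 × 8.6, A = 60.2 in², y = 5.2 in, Ī = 371.033 in⁴.
By symmetry the centroid is at mid-height, ȳ = 5.2 in.
All pieces are centred on the horizontal axis through the centroid, so I = ΣĪ (holes subtracted) = 453.868 in⁴.
Radius of gyration: k = √(I/A) = √(453.868 / 31.32) = 3.80674 in.

k_x ≈ 3.807 in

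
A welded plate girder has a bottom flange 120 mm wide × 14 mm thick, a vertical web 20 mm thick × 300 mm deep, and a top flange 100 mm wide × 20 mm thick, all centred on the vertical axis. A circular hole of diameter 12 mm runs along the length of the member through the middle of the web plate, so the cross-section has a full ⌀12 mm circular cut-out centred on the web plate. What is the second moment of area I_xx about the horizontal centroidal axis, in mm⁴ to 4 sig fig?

I_xx ≈ 1.374 × 10⁸ mm⁴

Split into non-overlapping primitives; take the origin at the lower-left of the bounding box.
Bottom plate: 120 × 14, A = 1 680 mm², y = 7 mm, Ī = 27 440 mm⁴.
Web plate: 20 × 300, A = 6 000 mm², y = 164 mm, Ī = 45 000 000 mm⁴.
Top plate: 100 × 20, A = 2 000 mm², y = 324 mm, Ī = 66666.7 mm⁴.
Hole (subtracted): ⌀12, A = 113.097 mm², y = 164 mm, Ī = 1017.88 mm⁴.
Centroid: ȳ = ΣA·y / ΣA = 169.879 mm.
Transfer each piece to the horizontal centroidal axis using Ī + A·d² with d = y − 169.879:
  bottom plate: d = -162.879 mm → contributes +44 596 897 mm⁴
  web plate: d = -5.8786 mm → contributes +45 207 348 mm⁴
  top plate: d = 154.121 mm → contributes +47 573 478 mm⁴
  hole: d = -5.8786 mm → contributes −4926.29 mm⁴
Total I = 137 372 796 mm⁴.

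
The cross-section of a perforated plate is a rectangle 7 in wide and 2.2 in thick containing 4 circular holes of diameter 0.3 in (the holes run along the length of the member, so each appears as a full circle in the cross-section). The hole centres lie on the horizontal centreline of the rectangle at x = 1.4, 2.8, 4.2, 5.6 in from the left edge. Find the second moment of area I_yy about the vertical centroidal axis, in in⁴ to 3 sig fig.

Break the section into simple shapes (no overlaps), measuring from the bottom-left corner of the bounding box.
Plate: 7 × 2.2, A = 15.4 in², x = 3.5 in, Ī = 62.883 in⁴.
Hole 1 (subtracted): ⌀0.3, A = 0.070686 in², x = 1.4 in, Ī = 0.00039761 in⁴.
Hole 2 (subtracted): ⌀0.3, A = 0.070686 in², x = 2.8 in, Ī = 0.00039761 in⁴.
Hole 3 (subtracted): ⌀0.3, A = 0.070686 in², x = 4.2 in, Ī = 0.00039761 in⁴.
Hole 4 (subtracted): ⌀0.3, A = 0.070686 in², x = 5.6 in, Ī = 0.00039761 in⁴.
By symmetry the centroid is at mid-width, x̄ = 3.5 in.
Transfer each piece to the vertical centroidal axis using Ī + A·d² with d = x − 3.5:
  plate: d = 0 in → contributes +62.883 in⁴
  hole 1: d = -2.1 in → contributes −0.31212 in⁴
  hole 2: d = -0.7 in → contributes −0.035034 in⁴
  hole 3: d = 0.7 in → contributes −0.035034 in⁴
  hole 4: d = 2.1 in → contributes −0.31212 in⁴
Total I = 62.189 in⁴.

I_yy ≈ 62.2 in⁴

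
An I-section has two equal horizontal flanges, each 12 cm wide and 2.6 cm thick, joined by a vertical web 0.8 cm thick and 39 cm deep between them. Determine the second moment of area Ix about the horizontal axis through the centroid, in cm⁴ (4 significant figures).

Ix ≈ 3.099 × 10⁴ cm⁴

Treat the section as a set of non-overlapping primitives; coordinates are from the bounding-box lower-left.
Bottom flange: 12 × 2.6, A = 31.2 cm², y = 1.3 cm, Ī = 17.576 cm⁴.
Web: 0.8 × 39, A = 31.2 cm², y = 22.1 cm, Ī = 3954.6 cm⁴.
Top flange: 12 × 2.6, A = 31.2 cm², y = 42.9 cm, Ī = 17.576 cm⁴.
By symmetry the centroid is at mid-height, ȳ = 22.1 cm.
Transfer each piece to the horizontal axis through the centroid using Ī + A·d² with d = y − 22.1:
  bottom flange: d = -20.8 cm → contributes +13515.9 cm⁴
  web: d = 0 cm → contributes +3954.6 cm⁴
  top flange: d = 20.8 cm → contributes +13515.9 cm⁴
Total I = 30986.5 cm⁴.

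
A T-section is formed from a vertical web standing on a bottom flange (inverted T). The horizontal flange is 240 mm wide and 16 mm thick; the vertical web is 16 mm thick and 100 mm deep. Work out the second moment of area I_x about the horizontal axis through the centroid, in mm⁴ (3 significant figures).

Decompose the section into non-overlapping parts with the origin at the bottom-left of its bounding rectangle.
Flange: 240 × 16, A = 3 840 mm², y = 8 mm, Ī = 81 920 mm⁴.
Web: 16 × 100, A = 1 600 mm², y = 66 mm, Ī = 1 333 333 mm⁴.
Centroid: ȳ = ΣA·y / ΣA = 25.059 mm.
Transfer each piece to the horizontal axis through the centroid using Ī + A·d² with d = y − 25.059:
  flange: d = -17.059 mm → contributes +1 199 373 mm⁴
  web: d = 40.941 mm → contributes +4 015 221 mm⁴
Total I = 5 214 595 mm⁴.

I_x ≈ 5.21 × 10⁶ mm⁴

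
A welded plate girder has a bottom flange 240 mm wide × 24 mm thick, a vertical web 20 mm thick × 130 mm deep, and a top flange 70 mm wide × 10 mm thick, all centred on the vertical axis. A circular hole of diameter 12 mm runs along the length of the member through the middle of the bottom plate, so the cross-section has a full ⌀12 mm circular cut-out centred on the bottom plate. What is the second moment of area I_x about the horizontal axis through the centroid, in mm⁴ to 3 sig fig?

I_x ≈ 2.42 × 10⁷ mm⁴

Decompose the section into non-overlapping parts with the origin at the bottom-left of its bounding rectangle.
Bottom plate: 240 × 24, A = 5 760 mm², y = 12 mm, Ī = 276 480 mm⁴.
Web plate: 20 × 130, A = 2 600 mm², y = 89 mm, Ī = 3 661 667 mm⁴.
Top plate: 70 × 10, A = 700 mm², y = 159 mm, Ī = 5833.3 mm⁴.
Hole (subtracted): ⌀12, A = 113.1 mm², y = 12 mm, Ī = 1017.9 mm⁴.
Centroid: ȳ = ΣA·y / ΣA = 45.878 mm.
Transfer each piece to the horizontal axis through the centroid using Ī + A·d² with d = y − 45.878:
  bottom plate: d = -33.878 mm → contributes +6 887 203 mm⁴
  web plate: d = 43.122 mm → contributes +8 496 464 mm⁴
  top plate: d = 113.12 mm → contributes +8 963 500 mm⁴
  hole: d = -33.878 mm → contributes −130 819 mm⁴
Total I = 24 216 348 mm⁴.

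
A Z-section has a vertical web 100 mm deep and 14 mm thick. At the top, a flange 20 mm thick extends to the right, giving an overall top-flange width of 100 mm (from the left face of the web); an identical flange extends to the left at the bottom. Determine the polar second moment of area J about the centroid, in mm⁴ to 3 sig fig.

J ≈ 1.75 × 10⁷ mm⁴

Treat the section as a set of non-overlapping primitives; coordinates are from the bounding-box lower-left.
Web: 14 × 100, A = 1 400 mm², y = 50 mm, Ī = 1 166 667 mm⁴.
Top flange (beyond web): 86 × 20, A = 1 720 mm², y = 90 mm, Ī = 57 333 mm⁴.
Bottom flange (beyond web): 86 × 20, A = 1 720 mm², y = 10 mm, Ī = 57 333 mm⁴.
Centroid: ȳ = ΣA·y / ΣA = 50 mm.
Transfer each piece to the centroidal x-axis using Ī + A·d² with d = y − 50:
  web: d = 0 mm → contributes +1 166 667 mm⁴
  top flange (beyond web): d = 40 mm → contributes +2 809 333 mm⁴
  bottom flange (beyond web): d = -40 mm → contributes +2 809 333 mm⁴
Total I = 6 785 333 mm⁴.
For the y-axis: x̄ = 93 mm.
Repeating about the centroidal y-axis gives I_y = 10 743 053 mm⁴.
Polar second moment: J = I_x + I_y = 17 528 387 mm⁴.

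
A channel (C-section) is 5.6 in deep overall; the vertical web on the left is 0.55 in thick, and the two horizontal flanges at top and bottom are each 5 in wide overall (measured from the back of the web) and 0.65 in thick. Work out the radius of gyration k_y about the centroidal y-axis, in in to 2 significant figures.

Treat the section as a set of non-overlapping primitives; coordinates are from the bounding-box lower-left.
Web: 0.55 × 5.6, A = 3.08 in², x = 0.275 in, Ī = 0.07764 in⁴.
Top flange (beyond web): 4.45 × 0.65, A = 2.893 in², x = 2.775 in, Ī = 4.773 in⁴.
Bottom flange (beyond web): 4.45 × 0.65, A = 2.893 in², x = 2.775 in, Ī = 4.773 in⁴.
Centroid: x̄ = ΣA·x / ΣA = 1.906 in.
Transfer each piece to the centroidal y-axis using Ī + A·d² with d = x − 1.906:
  web: d = -1.631 in → contributes +8.275 in⁴
  top flange (beyond web): d = 0.8686 in → contributes +6.955 in⁴
  bottom flange (beyond web): d = 0.8686 in → contributes +6.955 in⁴
Total I = 22.19 in⁴.
Radius of gyration: k = √(I/A) = √(22.19 / 8.865) = 1.582 in.

k_y ≈ 1.6 in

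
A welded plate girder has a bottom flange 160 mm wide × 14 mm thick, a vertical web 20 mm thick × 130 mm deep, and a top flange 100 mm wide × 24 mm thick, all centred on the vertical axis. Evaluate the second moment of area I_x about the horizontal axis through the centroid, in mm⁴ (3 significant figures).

I_x ≈ 2.96 × 10⁷ mm⁴

Break the section into simple shapes (no overlaps), measuring from the bottom-left corner of the bounding box.
Bottom plate: 160 × 14, A = 2 240 mm², y = 7 mm, Ī = 36 587 mm⁴.
Web plate: 20 × 130, A = 2 600 mm², y = 79 mm, Ī = 3 661 667 mm⁴.
Top plate: 100 × 24, A = 2 400 mm², y = 156 mm, Ī = 115 200 mm⁴.
Centroid: ȳ = ΣA·y / ΣA = 82.249 mm.
Transfer each piece to the horizontal axis through the centroid using Ī + A·d² with d = y − 82.249:
  bottom plate: d = -75.249 mm → contributes +12 720 261 mm⁴
  web plate: d = -3.2486 mm → contributes +3 689 106 mm⁴
  top plate: d = 73.751 mm → contributes +13 169 439 mm⁴
Total I = 29 578 806 mm⁴.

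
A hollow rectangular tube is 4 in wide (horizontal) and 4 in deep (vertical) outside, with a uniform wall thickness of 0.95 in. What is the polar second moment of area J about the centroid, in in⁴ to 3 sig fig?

Decompose the section into non-overlapping parts with the origin at the bottom-left of its bounding rectangle.
Outer rectangle: 4 × 4, A = 16 in², y = 2 in, Ī = 21.333 in⁴.
Inner void (subtracted): 2.1 × 2.1, A = 4.41 in², y = 2 in, Ī = 1.6207 in⁴.
By symmetry the centroid is at mid-height, ȳ = 2 in.
All pieces are centred on the centroidal x-axis, so I = ΣĪ (holes subtracted) = 19.713 in⁴.
Repeating about the centroidal y-axis gives I_y = 19.713 in⁴.
Polar second moment: J = I_x + I_y = 39.425 in⁴.

J ≈ 39.4 in⁴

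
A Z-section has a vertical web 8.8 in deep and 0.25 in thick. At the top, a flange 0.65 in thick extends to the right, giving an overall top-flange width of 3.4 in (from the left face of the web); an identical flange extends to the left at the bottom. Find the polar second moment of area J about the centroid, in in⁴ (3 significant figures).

Decompose the section into non-overlapping parts with the origin at the bottom-left of its bounding rectangle.
Web: 0.25 × 8.8, A = 2.2 in², y = 4.4 in, Ī = 14.197 in⁴.
Top flange (beyond web): 3.15 × 0.65, A = 2.0475 in², y = 8.475 in, Ī = 0.072089 in⁴.
Bottom flange (beyond web): 3.15 × 0.65, A = 2.0475 in², y = 0.325 in, Ī = 0.072089 in⁴.
Centroid: ȳ = ΣA·y / ΣA = 4.4 in.
Transfer each piece to the centroidal x-axis using Ī + A·d² with d = y − 4.4:
  web: d = 0 in → contributes +14.197 in⁴
  top flange (beyond web): d = 4.075 in → contributes +34.072 in⁴
  bottom flange (beyond web): d = -4.075 in → contributes +34.072 in⁴
Total I = 82.342 in⁴.
For the y-axis: x̄ = 3.275 in.
Repeating about the centroidal y-axis gives I_y = 15.232 in⁴.
Polar second moment: J = I_x + I_y = 97.574 in⁴.

J ≈ 97.6 in⁴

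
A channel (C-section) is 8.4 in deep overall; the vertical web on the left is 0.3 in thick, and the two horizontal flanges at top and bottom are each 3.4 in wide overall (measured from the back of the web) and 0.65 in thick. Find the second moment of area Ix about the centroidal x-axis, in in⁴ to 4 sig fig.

Ix ≈ 75.47 in⁴

Split into non-overlapping primitives; take the origin at the lower-left of the bounding box.
Web: 0.3 × 8.4, A = 2.52 in², y = 4.2 in, Ī = 14.8176 in⁴.
Top flange (beyond web): 3.1 × 0.65, A = 2.015 in², y = 8.075 in, Ī = 0.0709448 in⁴.
Bottom flange (beyond web): 3.1 × 0.65, A = 2.015 in², y = 0.325 in, Ī = 0.0709448 in⁴.
By symmetry the centroid is at mid-height, ȳ = 4.2 in.
Transfer each piece to the centroidal x-axis using Ī + A·d² with d = y − 4.2:
  web: d = 0 in → contributes +14.8176 in⁴
  top flange (beyond web): d = 3.875 in → contributes +30.3274 in⁴
  bottom flange (beyond web): d = -3.875 in → contributes +30.3274 in⁴
Total I = 75.4725 in⁴.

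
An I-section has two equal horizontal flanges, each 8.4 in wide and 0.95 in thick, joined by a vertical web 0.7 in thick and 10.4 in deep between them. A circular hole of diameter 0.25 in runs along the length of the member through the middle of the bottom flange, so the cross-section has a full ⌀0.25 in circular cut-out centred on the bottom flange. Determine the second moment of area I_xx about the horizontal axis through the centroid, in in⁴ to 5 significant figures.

I_xx ≈ 579.23 in⁴

Decompose the section into non-overlapping parts with the origin at the bottom-left of its bounding rectangle.
Bottom flange: 8.4 × 0.95, A = 7.98 in², y = 0.475 in, Ī = 0.6001625 in⁴.
Web: 0.7 × 10.4, A = 7.28 in², y = 6.15 in, Ī = 65.61707 in⁴.
Top flange: 8.4 × 0.95, A = 7.98 in², y = 11.825 in, Ī = 0.6001625 in⁴.
Hole (subtracted): ⌀0.25, A = 0.04908739 in², y = 0.475 in, Ī = 0.0001917476 in⁴.
Centroid: ȳ = ΣA·y / ΣA = 6.162012 in.
Transfer each piece to the horizontal axis through the centroid using Ī + A·d² with d = y − 6.162012:
  bottom flange: d = -5.687012 in → contributes +258.6902 in⁴
  web: d = -0.01201207 in → contributes +65.61812 in⁴
  top flange: d = 5.662988 in → contributes +256.5142 in⁴
  hole: d = -5.687012 in → contributes −1.587781 in⁴
Total I = 579.2347 in⁴.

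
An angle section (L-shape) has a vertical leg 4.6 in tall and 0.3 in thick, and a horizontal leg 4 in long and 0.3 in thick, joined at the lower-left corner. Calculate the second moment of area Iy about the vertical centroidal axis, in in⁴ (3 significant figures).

Treat the section as a set of non-overlapping primitives; coordinates are from the bounding-box lower-left.
Vertical leg: 0.3 × 4.6, A = 1.38 in², x = 0.15 in, Ī = 0.01035 in⁴.
Horizontal leg (remainder): 3.7 × 0.3, A = 1.11 in², x = 2.15 in, Ī = 1.2663 in⁴.
Centroid: x̄ = ΣA·x / ΣA = 1.0416 in.
Transfer each piece to the vertical centroidal axis using Ī + A·d² with d = x − 1.0416:
  vertical leg: d = -0.89157 in → contributes +1.1073 in⁴
  horizontal leg (remainder): d = 1.1084 in → contributes +2.6301 in⁴
Total I = 3.7374 in⁴.

Iy ≈ 3.74 in⁴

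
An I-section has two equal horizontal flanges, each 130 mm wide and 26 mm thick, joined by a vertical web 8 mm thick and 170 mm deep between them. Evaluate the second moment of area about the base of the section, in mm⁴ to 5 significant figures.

I_base ≈ 1.6863 × 10⁸ mm⁴

Split into non-overlapping primitives; take the origin at the lower-left of the bounding box.
Bottom flange: 130 × 26, A = 3 380 mm², y = 13 mm, Ī = 190406.7 mm⁴.
Web: 8 × 170, A = 1 360 mm², y = 111 mm, Ī = 3 275 333 mm⁴.
Top flange: 130 × 26, A = 3 380 mm², y = 209 mm, Ī = 190406.7 mm⁴.
Transfer each piece to a horizontal axis along the bottom face using Ī + A·d² with d = y − 0:
  bottom flange: d = 13 mm → contributes +761626.7 mm⁴
  web: d = 111 mm → contributes +20 031 893 mm⁴
  top flange: d = 209 mm → contributes +147 832 187 mm⁴
Total I = 168 625 707 mm⁴.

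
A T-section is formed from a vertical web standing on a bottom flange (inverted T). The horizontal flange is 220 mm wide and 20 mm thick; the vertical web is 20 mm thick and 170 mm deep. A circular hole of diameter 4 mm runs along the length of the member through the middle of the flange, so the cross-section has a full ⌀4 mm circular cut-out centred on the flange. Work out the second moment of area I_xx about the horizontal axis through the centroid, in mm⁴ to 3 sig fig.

Split into non-overlapping primitives; take the origin at the lower-left of the bounding box.
Flange: 220 × 20, A = 4 400 mm², y = 10 mm, Ī = 146 667 mm⁴.
Web: 20 × 170, A = 3 400 mm², y = 105 mm, Ī = 8 188 333 mm⁴.
Hole (subtracted): ⌀4, A = 12.566 mm², y = 10 mm, Ī = 12.566 mm⁴.
Centroid: ȳ = ΣA·y / ΣA = 51.477 mm.
Transfer each piece to the horizontal axis through the centroid using Ī + A·d² with d = y − 51.477:
  flange: d = -41.477 mm → contributes +7 716 198 mm⁴
  web: d = 53.523 mm → contributes +17 928 324 mm⁴
  hole: d = -41.477 mm → contributes −21 631 mm⁴
Total I = 25 622 891 mm⁴.

I_xx ≈ 2.56 × 10⁷ mm⁴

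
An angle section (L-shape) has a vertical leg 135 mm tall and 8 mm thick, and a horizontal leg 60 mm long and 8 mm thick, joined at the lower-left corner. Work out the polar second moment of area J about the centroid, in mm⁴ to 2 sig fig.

Treat the section as a set of non-overlapping primitives; coordinates are from the bounding-box lower-left.
Vertical leg: 8 × 135, A = 1 080 mm², y = 67.5 mm, Ī = 1 640 250 mm⁴.
Horizontal leg (remainder): 52 × 8, A = 416 mm², y = 4 mm, Ī = 2 219 mm⁴.
Centroid: ȳ = ΣA·y / ΣA = 49.84 mm.
Transfer each piece to the centroidal x-axis using Ī + A·d² with d = y − 49.84:
  vertical leg: d = 17.66 mm → contributes +1 976 990 mm⁴
  horizontal leg (remainder): d = -45.84 mm → contributes +876 447 mm⁴
Total I = 2 853 437 mm⁴.
For the y-axis: x̄ = 12.34 mm.
Repeating about the centroidal y-axis gives I_y = 369 787 mm⁴.
Polar second moment: J = I_x + I_y = 3 223 225 mm⁴.

J ≈ 3.2 × 10⁶ mm⁴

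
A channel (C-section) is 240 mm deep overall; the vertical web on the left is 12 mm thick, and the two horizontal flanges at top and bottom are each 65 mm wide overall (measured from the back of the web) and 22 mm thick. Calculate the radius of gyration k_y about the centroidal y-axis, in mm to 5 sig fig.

Split into non-overlapping primitives; take the origin at the lower-left of the bounding box.
Web: 12 × 240, A = 2 880 mm², x = 6 mm, Ī = 34 560 mm⁴.
Top flange (beyond web): 53 × 22, A = 1 166 mm², x = 38.5 mm, Ī = 272941.2 mm⁴.
Bottom flange (beyond web): 53 × 22, A = 1 166 mm², x = 38.5 mm, Ī = 272941.2 mm⁴.
Centroid: x̄ = ΣA·x / ΣA = 20.54144 mm.
Transfer each piece to the centroidal y-axis using Ī + A·d² with d = x − 20.54144:
  web: d = -14.54144 mm → contributes +643546.3 mm⁴
  top flange (beyond web): d = 17.95856 mm → contributes +648987.6 mm⁴
  bottom flange (beyond web): d = 17.95856 mm → contributes +648987.6 mm⁴
Total I = 1 941 521 mm⁴.
Radius of gyration: k = √(I/A) = √(1 941 521 / 5 212) = 19.30051 mm.

k_y ≈ 19.301 mm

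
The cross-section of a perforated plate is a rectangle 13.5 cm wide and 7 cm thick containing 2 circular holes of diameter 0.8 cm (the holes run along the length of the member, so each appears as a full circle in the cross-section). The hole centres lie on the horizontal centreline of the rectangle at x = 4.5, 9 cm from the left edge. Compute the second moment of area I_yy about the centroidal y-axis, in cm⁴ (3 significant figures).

Treat the section as a set of non-overlapping primitives; coordinates are from the bounding-box lower-left.
Plate: 13.5 × 7, A = 94.5 cm², x = 6.75 cm, Ī = 1435.2 cm⁴.
Hole 1 (subtracted): ⌀0.8, A = 0.50265 cm², x = 4.5 cm, Ī = 0.020106 cm⁴.
Hole 2 (subtracted): ⌀0.8, A = 0.50265 cm², x = 9 cm, Ī = 0.020106 cm⁴.
By symmetry the centroid is at mid-width, x̄ = 6.75 cm.
Transfer each piece to the centroidal y-axis using Ī + A·d² with d = x − 6.75:
  plate: d = 0 cm → contributes +1435.2 cm⁴
  hole 1: d = -2.25 cm → contributes −2.5648 cm⁴
  hole 2: d = 2.25 cm → contributes −2.5648 cm⁴
Total I = 1430.1 cm⁴.

I_yy ≈ 1430 cm⁴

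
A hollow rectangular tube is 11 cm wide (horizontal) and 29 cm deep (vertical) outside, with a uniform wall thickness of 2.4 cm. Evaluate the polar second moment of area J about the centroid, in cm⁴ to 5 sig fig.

J ≈ 1.7770 × 10⁴ cm⁴

Split into non-overlapping primitives; take the origin at the lower-left of the bounding box.
Outer rectangle: 11 × 29, A = 319 cm², y = 14.5 cm, Ī = 22356.58 cm⁴.
Inner void (subtracted): 6.2 × 24.2, A = 150.04 cm², y = 14.5 cm, Ī = 7322.452 cm⁴.
By symmetry the centroid is at mid-height, ȳ = 14.5 cm.
All pieces are centred on the centroidal x-axis, so I = ΣĪ (holes subtracted) = 15034.13 cm⁴.
Repeating about the centroidal y-axis gives I_y = 2735.955 cm⁴.
Polar second moment: J = I_x + I_y = 17770.09 cm⁴.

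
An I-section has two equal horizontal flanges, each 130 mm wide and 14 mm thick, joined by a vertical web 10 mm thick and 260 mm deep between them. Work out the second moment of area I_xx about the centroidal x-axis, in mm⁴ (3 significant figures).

I_xx ≈ 8.30 × 10⁷ mm⁴

Split into non-overlapping primitives; take the origin at the lower-left of the bounding box.
Bottom flange: 130 × 14, A = 1 820 mm², y = 7 mm, Ī = 29 727 mm⁴.
Web: 10 × 260, A = 2 600 mm², y = 144 mm, Ī = 14 646 667 mm⁴.
Top flange: 130 × 14, A = 1 820 mm², y = 281 mm, Ī = 29 727 mm⁴.
By symmetry the centroid is at mid-height, ȳ = 144 mm.
Transfer each piece to the centroidal x-axis using Ī + A·d² with d = y − 144:
  bottom flange: d = -137 mm → contributes +34 189 307 mm⁴
  web: d = 0 mm → contributes +14 646 667 mm⁴
  top flange: d = 137 mm → contributes +34 189 307 mm⁴
Total I = 83 025 280 mm⁴.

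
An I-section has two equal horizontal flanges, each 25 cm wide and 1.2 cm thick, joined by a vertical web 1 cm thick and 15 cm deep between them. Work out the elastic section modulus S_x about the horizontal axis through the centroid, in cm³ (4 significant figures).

S_x ≈ 485.6 cm³

Break the section into simple shapes (no overlaps), measuring from the bottom-left corner of the bounding box.
Bottom flange: 25 × 1.2, A = 30 cm², y = 0.6 cm, Ī = 3.6 cm⁴.
Web: 1 × 15, A = 15 cm², y = 8.7 cm, Ī = 281.25 cm⁴.
Top flange: 25 × 1.2, A = 30 cm², y = 16.8 cm, Ī = 3.6 cm⁴.
By symmetry the centroid is at mid-height, ȳ = 8.7 cm.
Transfer each piece to the horizontal axis through the centroid using Ī + A·d² with d = y − 8.7:
  bottom flange: d = -8.1 cm → contributes +1971.9 cm⁴
  web: d = 0 cm → contributes +281.25 cm⁴
  top flange: d = 8.1 cm → contributes +1971.9 cm⁴
Total I = 4225.05 cm⁴.
Extreme fibre distance c = 8.7 cm; S = I/c = 485.638 cm³.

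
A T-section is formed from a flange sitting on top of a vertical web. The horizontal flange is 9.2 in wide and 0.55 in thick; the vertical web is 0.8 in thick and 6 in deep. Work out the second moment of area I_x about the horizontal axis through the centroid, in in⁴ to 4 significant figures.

I_x ≈ 40.95 in⁴

Split into non-overlapping primitives; take the origin at the lower-left of the bounding box.
Flange: 9.2 × 0.55, A = 5.06 in², y = 6.275 in, Ī = 0.127554 in⁴.
Web: 0.8 × 6, A = 4.8 in², y = 3 in, Ī = 14.4 in⁴.
Centroid: ȳ = ΣA·y / ΣA = 4.68068 in.
Transfer each piece to the horizontal axis through the centroid using Ī + A·d² with d = y − 4.68068:
  flange: d = 1.59432 in → contributes +12.9894 in⁴
  web: d = -1.68068 in → contributes +27.9585 in⁴
Total I = 40.9478 in⁴.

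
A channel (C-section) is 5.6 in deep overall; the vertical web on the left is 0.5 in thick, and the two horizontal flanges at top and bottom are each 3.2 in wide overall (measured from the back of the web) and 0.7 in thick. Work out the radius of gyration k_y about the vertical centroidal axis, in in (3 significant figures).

Split into non-overlapping primitives; take the origin at the lower-left of the bounding box.
Web: 0.5 × 5.6, A = 2.8 in², x = 0.25 in, Ī = 0.058333 in⁴.
Top flange (beyond web): 2.7 × 0.7, A = 1.89 in², x = 1.85 in, Ī = 1.1482 in⁴.
Bottom flange (beyond web): 2.7 × 0.7, A = 1.89 in², x = 1.85 in, Ī = 1.1482 in⁴.
Centroid: x̄ = ΣA·x / ΣA = 1.1691 in.
Transfer each piece to the vertical centroidal axis using Ī + A·d² with d = x − 1.1691:
  web: d = -0.91915 in → contributes +2.4239 in⁴
  top flange (beyond web): d = 0.68085 in → contributes +2.0243 in⁴
  bottom flange (beyond web): d = 0.68085 in → contributes +2.0243 in⁴
Total I = 6.4725 in⁴.
Radius of gyration: k = √(I/A) = √(6.4725 / 6.58) = 0.9918 in.

k_y ≈ 0.992 in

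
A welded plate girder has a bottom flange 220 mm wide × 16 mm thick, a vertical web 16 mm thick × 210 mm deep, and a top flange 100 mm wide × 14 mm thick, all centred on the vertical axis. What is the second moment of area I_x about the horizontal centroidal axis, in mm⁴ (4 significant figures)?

I_x ≈ 6.794 × 10⁷ mm⁴

Decompose the section into non-overlapping parts with the origin at the bottom-left of its bounding rectangle.
Bottom plate: 220 × 16, A = 3 520 mm², y = 8 mm, Ī = 75093.3 mm⁴.
Web plate: 16 × 210, A = 3 360 mm², y = 121 mm, Ī = 12 348 000 mm⁴.
Top plate: 100 × 14, A = 1 400 mm², y = 233 mm, Ī = 22866.7 mm⁴.
Centroid: ȳ = ΣA·y / ΣA = 91.8986 mm.
Transfer each piece to the horizontal centroidal axis using Ī + A·d² with d = y − 91.8986:
  bottom plate: d = -83.8986 mm → contributes +24 852 257 mm⁴
  web plate: d = 29.1014 mm → contributes +15 193 565 mm⁴
  top plate: d = 141.101 mm → contributes +27 896 333 mm⁴
Total I = 67 942 155 mm⁴.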